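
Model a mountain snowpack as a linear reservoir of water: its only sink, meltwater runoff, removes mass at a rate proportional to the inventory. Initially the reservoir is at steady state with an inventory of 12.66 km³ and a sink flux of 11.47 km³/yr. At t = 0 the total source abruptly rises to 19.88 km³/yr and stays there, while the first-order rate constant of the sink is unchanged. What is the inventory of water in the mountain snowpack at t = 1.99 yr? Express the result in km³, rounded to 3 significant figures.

20.4 km³

Residence time τ = M₀/F₀ = 1.104 yr. The eventual steady state is M_∞ = M₀·(F₁/F₀) = 12.66 × 19.88/11.47 = 21.943 km³.
The anomaly ΔM(t) = M(t) − M_∞ decays as ΔM₀·e^(−t/τ) with ΔM₀ = 12.66 − 21.943 = −9.283 km³.
At t = 1.99 yr, e^(−t/τ) = e^(−1.803) = 0.1648, so ΔM = −1.530 km³ and M = 21.943 − 1.530 = 20.413 km³.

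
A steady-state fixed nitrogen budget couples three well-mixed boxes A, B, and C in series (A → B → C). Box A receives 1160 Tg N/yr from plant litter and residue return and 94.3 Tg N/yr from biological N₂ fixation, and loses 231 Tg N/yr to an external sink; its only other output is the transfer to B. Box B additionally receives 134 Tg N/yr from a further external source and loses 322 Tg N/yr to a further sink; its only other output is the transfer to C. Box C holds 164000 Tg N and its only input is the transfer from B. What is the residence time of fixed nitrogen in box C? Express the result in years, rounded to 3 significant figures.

Box A: F(A→B) = (1160 + 94.3) − 231 = 1023.3 Tg N/yr.
Box B: F(B→C) = (1023.3 + 134) − 322 = 835.30 Tg N/yr.
Box C throughput = its input = 835.30 Tg N/yr; τ = 164000 / 835.30 = 196.3 yr.

196 yr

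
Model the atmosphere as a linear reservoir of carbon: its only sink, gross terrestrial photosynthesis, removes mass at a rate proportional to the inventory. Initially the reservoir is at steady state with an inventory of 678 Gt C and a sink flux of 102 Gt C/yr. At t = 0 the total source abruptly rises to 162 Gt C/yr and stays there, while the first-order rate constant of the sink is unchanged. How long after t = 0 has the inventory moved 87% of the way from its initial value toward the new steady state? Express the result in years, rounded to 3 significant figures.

τ = M₀/F₀ = 678/102 = 6.647 yr.
The remaining gap fraction is e^(−t/τ); 87% covered ⇒ e^(−t/τ) = 0.130.
t = −τ ln(0.130) = 6.647 × 2.040 = 13.56 yr.

13.6 yr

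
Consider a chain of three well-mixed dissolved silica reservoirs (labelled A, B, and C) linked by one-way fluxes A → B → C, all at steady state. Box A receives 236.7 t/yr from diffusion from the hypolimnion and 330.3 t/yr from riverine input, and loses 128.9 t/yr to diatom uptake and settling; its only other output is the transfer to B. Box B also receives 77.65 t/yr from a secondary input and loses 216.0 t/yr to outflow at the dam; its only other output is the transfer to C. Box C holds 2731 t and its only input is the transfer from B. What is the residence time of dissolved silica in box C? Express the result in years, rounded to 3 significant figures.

9.11 yr

Box A: F(A→B) = (236.7 + 330.3) − 128.9 = 438.10 t/yr.
Box B: F(B→C) = (438.10 + 77.65) − 216.0 = 299.75 t/yr.
Box C throughput = its input = 299.75 t/yr; τ = 2731 / 299.75 = 9.111 yr.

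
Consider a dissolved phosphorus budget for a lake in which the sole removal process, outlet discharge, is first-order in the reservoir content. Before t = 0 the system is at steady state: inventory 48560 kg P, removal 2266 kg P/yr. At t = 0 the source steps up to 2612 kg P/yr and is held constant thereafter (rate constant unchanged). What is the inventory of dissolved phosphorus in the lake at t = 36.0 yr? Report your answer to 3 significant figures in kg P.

54600 kg P

Residence time τ = M₀/F₀ = 21.43 yr. The eventual steady state is M_∞ = M₀·(F₁/F₀) = 48560 × 2612/2266 = 55975 kg P.
The anomaly ΔM(t) = M(t) − M_∞ decays as ΔM₀·e^(−t/τ) with ΔM₀ = 48560 − 55975 = −7415 kg P.
At t = 36.0 yr, e^(−t/τ) = e^(−1.680) = 0.1864, so ΔM = −1382 kg P and M = 55975 − 1382 = 54593 kg P.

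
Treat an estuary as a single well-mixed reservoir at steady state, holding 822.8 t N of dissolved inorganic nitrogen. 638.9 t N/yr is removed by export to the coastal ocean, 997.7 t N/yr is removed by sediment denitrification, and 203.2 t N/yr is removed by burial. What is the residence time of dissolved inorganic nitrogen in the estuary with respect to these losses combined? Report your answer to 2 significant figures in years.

0.45 yr

Total removal = 638.9 + 997.7 + 203.2 = 1839.8 t N/yr.
τ = M / ΣF_out = 822.8 / 1839.8 = 0.4472 yr.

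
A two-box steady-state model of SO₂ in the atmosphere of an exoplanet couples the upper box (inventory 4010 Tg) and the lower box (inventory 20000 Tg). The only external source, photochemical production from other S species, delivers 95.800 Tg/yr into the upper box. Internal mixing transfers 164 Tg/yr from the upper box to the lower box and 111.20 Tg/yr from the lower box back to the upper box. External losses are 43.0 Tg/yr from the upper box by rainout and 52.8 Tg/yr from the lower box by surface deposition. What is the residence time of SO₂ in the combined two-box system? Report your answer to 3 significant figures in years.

Treat the two boxes together as one reservoir: the mixing fluxes between them are internal recycling, so τ = ΣM / Σ(external losses).
M_total = 4010 + 20000 = 24010 Tg.
ΣF_external_out = 43.0 + 52.8 = 95.800 Tg/yr.
τ = M_total / ΣF_ext = 24010 / 95.800 = 250.6 yr.

251 yr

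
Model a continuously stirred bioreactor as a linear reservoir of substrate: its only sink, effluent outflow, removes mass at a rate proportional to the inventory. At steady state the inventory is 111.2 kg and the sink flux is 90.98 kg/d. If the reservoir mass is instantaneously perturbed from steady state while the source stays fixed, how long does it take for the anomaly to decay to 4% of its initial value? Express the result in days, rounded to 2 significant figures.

For a linear reservoir the anomaly decays as exp(−t/τ) with τ = M/F = 111.2/90.98 = 1.222 d.
exp(−t/τ) = 0.04 ⇒ t = −τ ln(0.04) = 1.222 × 3.219 = 3.934 d.

3.9 d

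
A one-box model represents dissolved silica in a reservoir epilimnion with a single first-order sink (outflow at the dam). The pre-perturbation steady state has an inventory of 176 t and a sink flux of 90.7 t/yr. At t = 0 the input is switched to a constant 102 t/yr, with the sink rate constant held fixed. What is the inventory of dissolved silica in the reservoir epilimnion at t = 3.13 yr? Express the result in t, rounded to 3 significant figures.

194 t

Residence time τ = M₀/F₀ = 1.940 yr. The eventual steady state is M_∞ = M₀·(F₁/F₀) = 176 × 102/90.7 = 197.93 t.
The anomaly ΔM(t) = M(t) − M_∞ decays as ΔM₀·e^(−t/τ) with ΔM₀ = 176 − 197.93 = −21.93 t.
At t = 3.13 yr, e^(−t/τ) = e^(−1.613) = 0.1993, so ΔM = −4.370 t and M = 197.93 − 4.370 = 193.56 t.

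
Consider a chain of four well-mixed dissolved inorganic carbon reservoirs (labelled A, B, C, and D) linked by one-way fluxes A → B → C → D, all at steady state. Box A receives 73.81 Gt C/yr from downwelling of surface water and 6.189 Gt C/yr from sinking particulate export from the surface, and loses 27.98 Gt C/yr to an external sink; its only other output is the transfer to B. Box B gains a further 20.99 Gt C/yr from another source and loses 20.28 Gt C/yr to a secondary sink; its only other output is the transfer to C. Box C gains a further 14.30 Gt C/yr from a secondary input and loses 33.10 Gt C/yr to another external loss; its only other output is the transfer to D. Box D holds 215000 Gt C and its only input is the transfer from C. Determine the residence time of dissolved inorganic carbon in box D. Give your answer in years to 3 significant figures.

Box A: F(A→B) = (73.81 + 6.189) − 27.98 = 52.019 Gt C/yr.
Box B: F(B→C) = (52.019 + 20.99) − 20.28 = 52.729 Gt C/yr.
Box C: F(C→D) = (52.729 + 14.30) − 33.10 = 33.929 Gt C/yr.
Box D throughput = its input = 33.929 Gt C/yr; τ = 215000 / 33.929 = 6337 yr.

6340 yr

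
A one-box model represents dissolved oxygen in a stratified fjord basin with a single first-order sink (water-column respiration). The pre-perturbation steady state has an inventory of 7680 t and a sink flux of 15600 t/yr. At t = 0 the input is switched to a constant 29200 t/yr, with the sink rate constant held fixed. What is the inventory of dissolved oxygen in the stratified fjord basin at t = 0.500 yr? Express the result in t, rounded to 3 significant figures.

Residence time τ = M₀/F₀ = 0.4923 yr. The eventual steady state is M_∞ = M₀·(F₁/F₀) = 7680 × 29200/15600 = 14375 t.
The anomaly ΔM(t) = M(t) − M_∞ decays as ΔM₀·e^(−t/τ) with ΔM₀ = 7680 − 14375 = −6695 t.
At t = 0.500 yr, e^(−t/τ) = e^(−1.016) = 0.3622, so ΔM = −2425 t and M = 14375 − 2425 = 11950 t.

12000 t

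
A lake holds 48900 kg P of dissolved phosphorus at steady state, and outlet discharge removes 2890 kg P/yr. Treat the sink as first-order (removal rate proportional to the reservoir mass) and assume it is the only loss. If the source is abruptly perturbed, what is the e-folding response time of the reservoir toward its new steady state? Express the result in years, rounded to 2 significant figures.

For a linear reservoir the response time equals the residence time τ = M/F.
τ = 48900 / 2890 = 16.92 yr.

17 yr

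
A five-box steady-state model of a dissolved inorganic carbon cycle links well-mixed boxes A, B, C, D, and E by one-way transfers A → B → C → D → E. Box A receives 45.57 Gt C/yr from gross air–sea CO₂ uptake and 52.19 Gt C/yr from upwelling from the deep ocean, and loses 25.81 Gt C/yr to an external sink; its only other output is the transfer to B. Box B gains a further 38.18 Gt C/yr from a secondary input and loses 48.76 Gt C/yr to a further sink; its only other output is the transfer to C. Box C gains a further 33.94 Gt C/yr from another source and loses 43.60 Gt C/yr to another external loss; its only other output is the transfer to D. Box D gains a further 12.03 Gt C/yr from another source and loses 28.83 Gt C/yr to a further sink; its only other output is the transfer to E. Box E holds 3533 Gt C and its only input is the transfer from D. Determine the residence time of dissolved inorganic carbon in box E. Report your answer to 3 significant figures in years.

101 yr

Box A: F(A→B) = (45.57 + 52.19) − 25.81 = 71.950 Gt C/yr.
Box B: F(B→C) = (71.950 + 38.18) − 48.76 = 61.370 Gt C/yr.
Box C: F(C→D) = (61.370 + 33.94) − 43.60 = 51.710 Gt C/yr.
Box D: F(D→E) = (51.710 + 12.03) − 28.83 = 34.910 Gt C/yr.
Box E throughput = its input = 34.910 Gt C/yr; τ = 3533 / 34.910 = 101.2 yr.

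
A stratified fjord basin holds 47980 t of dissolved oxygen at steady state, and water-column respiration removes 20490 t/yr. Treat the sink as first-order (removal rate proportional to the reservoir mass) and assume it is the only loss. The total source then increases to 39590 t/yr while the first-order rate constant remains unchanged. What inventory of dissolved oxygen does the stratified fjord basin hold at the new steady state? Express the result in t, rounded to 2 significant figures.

93000 t

Rate constant k = F/M = 20490 / 47980 = 0.4271 yr⁻¹.
At the new steady state, source = k·M_new ⇒ M_new = 39590 / 0.4271 = 92710 t.
(Equivalently M_new = M × F_new/F_old = 47980 × 39590/20490.)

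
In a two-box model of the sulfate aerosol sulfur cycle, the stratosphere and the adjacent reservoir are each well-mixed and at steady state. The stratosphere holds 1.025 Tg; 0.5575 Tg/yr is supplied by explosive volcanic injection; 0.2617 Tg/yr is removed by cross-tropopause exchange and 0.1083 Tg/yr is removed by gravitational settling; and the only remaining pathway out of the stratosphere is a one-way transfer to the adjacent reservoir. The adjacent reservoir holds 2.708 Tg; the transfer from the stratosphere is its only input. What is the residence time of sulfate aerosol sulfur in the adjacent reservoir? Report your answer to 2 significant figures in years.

Balance the stratosphere: ΣF_in = 0.55750 Tg/yr.
Transfer to the adjacent reservoir = ΣF_in − (0.2617 + 0.1083) = 0.18750 Tg/yr.
At steady state the output of the adjacent reservoir equals its input, 0.18750 Tg/yr.
τ = M / F = 2.708 / 0.18750 = 14.44 yr.

14 yr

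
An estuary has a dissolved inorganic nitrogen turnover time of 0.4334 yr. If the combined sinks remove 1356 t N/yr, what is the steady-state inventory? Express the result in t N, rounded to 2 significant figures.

590 t N

τ = M/F ⇒ M = τ × F = 0.4334 × 1356 = 587.7 t N.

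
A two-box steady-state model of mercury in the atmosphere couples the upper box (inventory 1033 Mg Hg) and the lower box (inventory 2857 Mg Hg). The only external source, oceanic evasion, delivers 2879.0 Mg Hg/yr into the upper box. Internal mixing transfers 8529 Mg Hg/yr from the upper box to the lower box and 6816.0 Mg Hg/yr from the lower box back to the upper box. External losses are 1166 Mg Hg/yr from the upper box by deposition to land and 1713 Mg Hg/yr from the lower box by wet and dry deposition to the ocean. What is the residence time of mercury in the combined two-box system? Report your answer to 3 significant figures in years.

1.35 yr

Treat the two boxes together as one reservoir: the mixing fluxes between them are internal recycling, so τ = ΣM / Σ(external losses).
M_total = 1033 + 2857 = 3890.0 Mg Hg.
ΣF_external_out = 1166 + 1713 = 2879.0 Mg Hg/yr.
τ = M_total / ΣF_ext = 3890.0 / 2879.0 = 1.351 yr.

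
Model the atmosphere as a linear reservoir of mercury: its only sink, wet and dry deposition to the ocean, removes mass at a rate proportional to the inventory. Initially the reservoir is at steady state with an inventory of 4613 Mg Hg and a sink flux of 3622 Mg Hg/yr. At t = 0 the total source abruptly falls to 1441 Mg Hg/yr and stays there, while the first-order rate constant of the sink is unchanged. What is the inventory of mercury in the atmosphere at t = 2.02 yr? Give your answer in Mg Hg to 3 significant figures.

The sink rate constant is k = F₀/M₀ = 3622/4613 = 0.7852 yr⁻¹.
Solving dM/dt = F₁ − kM with M(0) = M₀ gives M(t) = F₁/k + (M₀ − F₁/k)·e^(−kt).
F₁/k = 1441/0.7852 = 1835.3 Mg Hg; kt = 0.7852 × 2.02 = 1.586, e^(−kt) = 0.2047.
M(2.02) = 1835.3 + (4613 − 1835.3) × 0.2047 = 1835.3 + 568.7 = 2404.0 Mg Hg.

2400 Mg Hg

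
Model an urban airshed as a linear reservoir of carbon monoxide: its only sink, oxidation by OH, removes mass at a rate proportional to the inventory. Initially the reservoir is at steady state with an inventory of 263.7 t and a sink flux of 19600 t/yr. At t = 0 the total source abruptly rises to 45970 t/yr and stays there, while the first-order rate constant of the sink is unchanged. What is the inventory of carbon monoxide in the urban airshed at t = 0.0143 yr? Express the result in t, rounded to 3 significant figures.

τ = M₀/F₀ = 263.7/19600 = 0.01345 yr; rate constant k = 1/τ.
New steady state M_∞ = F₁/k = F₁·τ = 45970 × 0.01345 = 618.48 t.
M(t) = M_∞ + (M₀ − M_∞)·e^(−t/τ); t/τ = 0.0143/0.01345 = 1.063, so e^(−t/τ) = 0.3455.
M(t) = 618.48 − 354.8 × 0.3455 = 495.92 t.

496 t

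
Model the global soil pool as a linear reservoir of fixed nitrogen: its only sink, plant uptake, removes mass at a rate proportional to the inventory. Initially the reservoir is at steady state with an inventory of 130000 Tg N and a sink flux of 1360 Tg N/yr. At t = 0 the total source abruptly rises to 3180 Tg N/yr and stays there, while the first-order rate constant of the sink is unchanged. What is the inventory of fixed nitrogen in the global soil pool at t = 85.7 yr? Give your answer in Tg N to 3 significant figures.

233000 Tg N

Residence time τ = M₀/F₀ = 95.59 yr. The eventual steady state is M_∞ = M₀·(F₁/F₀) = 130000 × 3180/1360 = 303970 Tg N.
The anomaly ΔM(t) = M(t) − M_∞ decays as ΔM₀·e^(−t/τ) with ΔM₀ = 130000 − 303970 = −174000 Tg N.
At t = 85.7 yr, e^(−t/τ) = e^(−0.8966) = 0.4080, so ΔM = −70980 Tg N and M = 303970 − 70980 = 233000 Tg N.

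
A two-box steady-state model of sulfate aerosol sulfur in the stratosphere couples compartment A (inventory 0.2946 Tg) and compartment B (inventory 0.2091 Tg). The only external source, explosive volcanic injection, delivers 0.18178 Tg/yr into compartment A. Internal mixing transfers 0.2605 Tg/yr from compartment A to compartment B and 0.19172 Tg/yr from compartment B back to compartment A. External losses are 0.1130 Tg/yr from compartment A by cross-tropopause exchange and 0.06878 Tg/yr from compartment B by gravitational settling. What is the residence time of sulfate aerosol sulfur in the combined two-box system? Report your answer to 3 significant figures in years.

2.77 yr

For the system as a whole, the A↔B exchange is internal and contributes nothing to the throughput; only the external sinks remove mass.
M_total = 0.2946 + 0.2091 = 0.50370 Tg.
ΣF_external_out = 0.1130 + 0.06878 = 0.18178 Tg/yr.
τ = M_total / ΣF_ext = 0.50370 / 0.18178 = 2.771 yr.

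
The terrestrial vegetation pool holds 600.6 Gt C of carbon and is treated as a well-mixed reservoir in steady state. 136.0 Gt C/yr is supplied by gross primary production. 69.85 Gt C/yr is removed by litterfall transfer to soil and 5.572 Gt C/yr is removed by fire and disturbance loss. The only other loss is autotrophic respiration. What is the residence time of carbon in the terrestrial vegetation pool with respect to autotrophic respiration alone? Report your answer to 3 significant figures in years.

At steady state ΣF_in = ΣF_out.
ΣF_in = 136.00 Gt C/yr.
Autotrophic respiration flux = ΣF_in − (69.85 + 5.572) = 136.00 − 75.42 = 60.58 Gt C/yr.
τ = M / F = 600.6 / 60.58 = 9.914 yr.

9.91 yr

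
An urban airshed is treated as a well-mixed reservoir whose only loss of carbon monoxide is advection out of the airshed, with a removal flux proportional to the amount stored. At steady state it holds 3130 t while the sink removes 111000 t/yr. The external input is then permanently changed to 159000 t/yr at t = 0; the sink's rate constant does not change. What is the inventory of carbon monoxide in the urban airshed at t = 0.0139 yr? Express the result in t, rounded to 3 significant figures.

τ = M₀/F₀ = 3130/111000 = 0.02820 yr; rate constant k = 1/τ.
New steady state M_∞ = F₁/k = F₁·τ = 159000 × 0.02820 = 4483.5 t.
M(t) = M_∞ + (M₀ − M_∞)·e^(−t/τ); t/τ = 0.0139/0.02820 = 0.4929, so e^(−t/τ) = 0.6108.
M(t) = 4483.5 − 1354 × 0.6108 = 3656.7 t.

3660 t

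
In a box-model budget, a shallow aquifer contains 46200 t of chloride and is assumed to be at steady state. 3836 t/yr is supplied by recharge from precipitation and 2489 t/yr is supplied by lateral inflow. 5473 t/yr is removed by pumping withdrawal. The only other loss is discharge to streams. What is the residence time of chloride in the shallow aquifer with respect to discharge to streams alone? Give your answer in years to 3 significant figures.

54.2 yr

At steady state ΣF_in = ΣF_out.
ΣF_in = 3836 + 2489 = 6325.0 t/yr.
Discharge to streams flux = ΣF_in − (5473) = 6325.0 − 5473 = 852.0 t/yr.
τ = M / F = 46200 / 852.0 = 54.23 yr.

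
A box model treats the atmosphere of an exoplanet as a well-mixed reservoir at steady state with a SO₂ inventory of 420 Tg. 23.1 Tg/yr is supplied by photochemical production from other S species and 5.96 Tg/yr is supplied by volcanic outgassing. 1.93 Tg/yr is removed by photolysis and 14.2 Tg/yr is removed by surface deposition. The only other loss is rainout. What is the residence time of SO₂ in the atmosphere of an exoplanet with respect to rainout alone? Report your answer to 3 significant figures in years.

At steady state ΣF_in = ΣF_out.
ΣF_in = 23.1 + 5.96 = 29.060 Tg/yr.
Rainout flux = ΣF_in − (1.93 + 14.2) = 29.060 − 16.13 = 12.93 Tg/yr.
τ = M / F = 420 / 12.93 = 32.48 yr.

32.5 yr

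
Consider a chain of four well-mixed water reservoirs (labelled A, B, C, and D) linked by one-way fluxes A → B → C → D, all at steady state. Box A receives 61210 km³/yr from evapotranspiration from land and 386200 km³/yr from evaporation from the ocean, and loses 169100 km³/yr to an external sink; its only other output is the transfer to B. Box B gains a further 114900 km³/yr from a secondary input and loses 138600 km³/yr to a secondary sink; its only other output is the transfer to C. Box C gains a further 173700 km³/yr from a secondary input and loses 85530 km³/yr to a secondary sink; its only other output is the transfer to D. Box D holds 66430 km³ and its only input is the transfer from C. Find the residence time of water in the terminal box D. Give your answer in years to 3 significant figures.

Box A: F(A→B) = (61210 + 386200) − 169100 = 278310 km³/yr.
Box B: F(B→C) = (278310 + 114900) − 138600 = 254610 km³/yr.
Box C: F(C→D) = (254610 + 173700) − 85530 = 342780 km³/yr.
Box D throughput = its input = 342780 km³/yr; τ = 66430 / 342780 = 0.1938 yr.

0.194 yr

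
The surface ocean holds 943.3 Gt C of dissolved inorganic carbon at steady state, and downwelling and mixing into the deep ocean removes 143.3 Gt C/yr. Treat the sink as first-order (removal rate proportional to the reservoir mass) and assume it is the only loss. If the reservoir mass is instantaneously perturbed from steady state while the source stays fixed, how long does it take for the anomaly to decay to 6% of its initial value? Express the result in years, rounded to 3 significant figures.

18.5 yr

For a linear reservoir the anomaly decays as exp(−t/τ) with τ = M/F = 943.3/143.3 = 6.583 yr.
exp(−t/τ) = 0.06 ⇒ t = −τ ln(0.06) = 6.583 × 2.813 = 18.52 yr.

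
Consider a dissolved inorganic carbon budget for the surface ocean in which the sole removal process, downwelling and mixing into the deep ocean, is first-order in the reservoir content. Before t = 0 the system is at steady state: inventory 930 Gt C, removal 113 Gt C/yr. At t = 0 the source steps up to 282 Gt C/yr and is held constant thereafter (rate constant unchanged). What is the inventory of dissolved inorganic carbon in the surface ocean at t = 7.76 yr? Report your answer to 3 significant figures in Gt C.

The sink rate constant is k = F₀/M₀ = 113/930 = 0.1215 yr⁻¹.
Solving dM/dt = F₁ − kM with M(0) = M₀ gives M(t) = F₁/k + (M₀ − F₁/k)·e^(−kt).
F₁/k = 282/0.1215 = 2320.9 Gt C; kt = 0.1215 × 7.76 = 0.9429, e^(−kt) = 0.3895.
M(7.76) = 2320.9 + (930 − 2320.9) × 0.3895 = 2320.9 − 541.8 = 1779.1 Gt C.

1780 Gt C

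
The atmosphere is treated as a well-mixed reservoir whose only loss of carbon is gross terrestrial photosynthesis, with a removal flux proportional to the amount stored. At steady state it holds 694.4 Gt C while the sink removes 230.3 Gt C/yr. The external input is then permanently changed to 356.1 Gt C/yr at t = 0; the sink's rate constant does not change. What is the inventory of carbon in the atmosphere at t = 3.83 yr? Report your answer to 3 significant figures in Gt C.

967 Gt C

The sink rate constant is k = F₀/M₀ = 230.3/694.4 = 0.3317 yr⁻¹.
Solving dM/dt = F₁ − kM with M(0) = M₀ gives M(t) = F₁/k + (M₀ − F₁/k)·e^(−kt).
F₁/k = 356.1/0.3317 = 1073.7 Gt C; kt = 0.3317 × 3.83 = 1.270, e^(−kt) = 0.2808.
M(3.83) = 1073.7 + (694.4 − 1073.7) × 0.2808 = 1073.7 − 106.5 = 967.21 Gt C.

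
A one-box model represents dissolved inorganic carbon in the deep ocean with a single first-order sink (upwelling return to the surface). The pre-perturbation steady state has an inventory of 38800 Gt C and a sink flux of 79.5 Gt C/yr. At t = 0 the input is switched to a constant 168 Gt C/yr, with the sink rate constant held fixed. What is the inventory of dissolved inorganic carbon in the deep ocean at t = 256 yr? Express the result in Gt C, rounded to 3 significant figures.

56400 Gt C

τ = M₀/F₀ = 38800/79.5 = 488.1 yr; rate constant k = 1/τ.
New steady state M_∞ = F₁/k = F₁·τ = 168 × 488.1 = 81992 Gt C.
M(t) = M_∞ + (M₀ − M_∞)·e^(−t/τ); t/τ = 256/488.1 = 0.5245, so e^(−t/τ) = 0.5918.
M(t) = 81992 − 43190 × 0.5918 = 56430 Gt C.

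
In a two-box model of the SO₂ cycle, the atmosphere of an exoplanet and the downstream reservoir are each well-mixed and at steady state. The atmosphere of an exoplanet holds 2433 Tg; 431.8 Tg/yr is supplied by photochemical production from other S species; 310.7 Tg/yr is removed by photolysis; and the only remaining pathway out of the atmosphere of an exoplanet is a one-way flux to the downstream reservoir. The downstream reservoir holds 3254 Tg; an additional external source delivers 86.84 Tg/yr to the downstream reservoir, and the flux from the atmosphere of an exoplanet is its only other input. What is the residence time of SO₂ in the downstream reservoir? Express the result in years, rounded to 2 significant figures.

16 yr

Balance the atmosphere of an exoplanet: ΣF_in = 431.80 Tg/yr.
Flux to the downstream reservoir = ΣF_in − (310.7) = 121.10 Tg/yr.
Total input to the downstream reservoir = 121.10 + 86.84 = 207.94 Tg/yr; at steady state this equals its total output.
τ = M / F = 3254 / 207.94 = 15.65 yr.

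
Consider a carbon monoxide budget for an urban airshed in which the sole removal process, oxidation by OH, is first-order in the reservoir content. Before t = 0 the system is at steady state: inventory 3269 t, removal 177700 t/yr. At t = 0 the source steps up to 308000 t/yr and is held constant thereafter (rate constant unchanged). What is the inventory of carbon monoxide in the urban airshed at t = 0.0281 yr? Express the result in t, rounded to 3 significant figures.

5150 t

Residence time τ = M₀/F₀ = 0.01840 yr. The eventual steady state is M_∞ = M₀·(F₁/F₀) = 3269 × 308000/177700 = 5666.0 t.
The anomaly ΔM(t) = M(t) − M_∞ decays as ΔM₀·e^(−t/τ) with ΔM₀ = 3269 − 5666.0 = −2397 t.
At t = 0.0281 yr, e^(−t/τ) = e^(−1.527) = 0.2171, so ΔM = −520.3 t and M = 5666.0 − 520.3 = 5145.7 t.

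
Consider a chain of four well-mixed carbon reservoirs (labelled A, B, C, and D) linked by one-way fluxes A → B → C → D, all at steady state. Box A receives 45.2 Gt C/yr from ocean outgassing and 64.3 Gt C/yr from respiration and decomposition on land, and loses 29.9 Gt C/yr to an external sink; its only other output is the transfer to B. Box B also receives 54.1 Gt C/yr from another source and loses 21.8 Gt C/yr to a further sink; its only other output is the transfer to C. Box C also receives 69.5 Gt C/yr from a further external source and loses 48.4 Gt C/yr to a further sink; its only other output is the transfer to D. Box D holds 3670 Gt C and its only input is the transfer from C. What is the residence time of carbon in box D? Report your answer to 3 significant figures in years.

Box A: F(A→B) = (45.2 + 64.3) − 29.9 = 79.600 Gt C/yr.
Box B: F(B→C) = (79.600 + 54.1) − 21.8 = 111.90 Gt C/yr.
Box C: F(C→D) = (111.90 + 69.5) − 48.4 = 133.00 Gt C/yr.
Box D throughput = its input = 133.00 Gt C/yr; τ = 3670 / 133.00 = 27.59 yr.

27.6 yr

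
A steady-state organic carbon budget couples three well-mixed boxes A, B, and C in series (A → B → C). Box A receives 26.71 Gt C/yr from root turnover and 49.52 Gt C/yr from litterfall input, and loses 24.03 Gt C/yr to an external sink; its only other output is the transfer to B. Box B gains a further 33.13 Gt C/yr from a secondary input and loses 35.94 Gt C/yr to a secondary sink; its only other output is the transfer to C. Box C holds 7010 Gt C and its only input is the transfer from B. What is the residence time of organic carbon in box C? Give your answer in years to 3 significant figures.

142 yr

Box A: F(A→B) = (26.71 + 49.52) − 24.03 = 52.200 Gt C/yr.
Box B: F(B→C) = (52.200 + 33.13) − 35.94 = 49.390 Gt C/yr.
Box C throughput = its input = 49.390 Gt C/yr; τ = 7010 / 49.390 = 141.9 yr.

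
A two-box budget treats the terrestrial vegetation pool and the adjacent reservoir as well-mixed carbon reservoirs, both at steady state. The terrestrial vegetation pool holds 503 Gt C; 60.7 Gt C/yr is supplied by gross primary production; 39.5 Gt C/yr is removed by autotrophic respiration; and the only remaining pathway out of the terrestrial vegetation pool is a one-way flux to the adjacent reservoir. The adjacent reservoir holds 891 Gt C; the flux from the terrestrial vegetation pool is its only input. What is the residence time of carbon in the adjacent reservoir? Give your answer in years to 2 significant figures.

Balance the terrestrial vegetation pool: ΣF_in = 60.700 Gt C/yr.
Flux to the adjacent reservoir = ΣF_in − (39.5) = 21.200 Gt C/yr.
At steady state the output of the adjacent reservoir equals its input, 21.200 Gt C/yr.
τ = M / F = 891 / 21.200 = 42.03 yr.

42 yr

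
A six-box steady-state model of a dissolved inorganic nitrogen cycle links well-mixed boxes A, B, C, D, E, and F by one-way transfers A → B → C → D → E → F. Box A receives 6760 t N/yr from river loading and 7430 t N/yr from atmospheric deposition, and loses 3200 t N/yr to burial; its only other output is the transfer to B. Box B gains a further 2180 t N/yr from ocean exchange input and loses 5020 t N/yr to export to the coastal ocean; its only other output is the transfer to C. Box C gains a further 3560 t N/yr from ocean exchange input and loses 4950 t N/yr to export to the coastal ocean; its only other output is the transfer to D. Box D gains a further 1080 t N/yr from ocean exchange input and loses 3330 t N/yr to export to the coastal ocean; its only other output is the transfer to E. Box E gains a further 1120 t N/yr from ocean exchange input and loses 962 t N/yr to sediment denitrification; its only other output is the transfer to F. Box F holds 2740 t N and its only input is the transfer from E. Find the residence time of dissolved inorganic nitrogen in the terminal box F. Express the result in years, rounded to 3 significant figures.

Box A: F(A→B) = (6760 + 7430) − 3200 = 10990 t N/yr.
Box B: F(B→C) = (10990 + 2180) − 5020 = 8150.0 t N/yr.
Box C: F(C→D) = (8150.0 + 3560) − 4950 = 6760.0 t N/yr.
Box D: F(D→E) = (6760.0 + 1080) − 3330 = 4510.0 t N/yr.
Box E: F(E→F) = (4510.0 + 1120) − 962 = 4668.0 t N/yr.
Box F throughput = its input = 4668.0 t N/yr; τ = 2740 / 4668.0 = 0.5870 yr.

0.587 yr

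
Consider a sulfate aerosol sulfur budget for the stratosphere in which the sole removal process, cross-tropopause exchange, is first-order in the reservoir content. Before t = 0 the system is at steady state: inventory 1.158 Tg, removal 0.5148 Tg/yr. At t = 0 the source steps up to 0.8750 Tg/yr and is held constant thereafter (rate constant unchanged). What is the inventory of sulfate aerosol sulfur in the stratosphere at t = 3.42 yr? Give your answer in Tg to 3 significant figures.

The sink rate constant is k = F₀/M₀ = 0.5148/1.158 = 0.4446 yr⁻¹.
Solving dM/dt = F₁ − kM with M(0) = M₀ gives M(t) = F₁/k + (M₀ − F₁/k)·e^(−kt).
F₁/k = 0.8750/0.4446 = 1.9682 Tg; kt = 0.4446 × 3.42 = 1.520, e^(−kt) = 0.2186.
M(3.42) = 1.9682 + (1.158 − 1.9682) × 0.2186 = 1.9682 − 0.1771 = 1.7911 Tg.

1.79 Tg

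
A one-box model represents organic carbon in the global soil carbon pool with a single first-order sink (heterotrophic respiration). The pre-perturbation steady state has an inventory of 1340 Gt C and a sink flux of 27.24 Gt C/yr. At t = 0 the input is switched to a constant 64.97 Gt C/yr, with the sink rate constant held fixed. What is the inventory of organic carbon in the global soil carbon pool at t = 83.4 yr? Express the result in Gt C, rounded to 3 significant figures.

The sink rate constant is k = F₀/M₀ = 27.24/1340 = 0.02033 yr⁻¹.
Solving dM/dt = F₁ − kM with M(0) = M₀ gives M(t) = F₁/k + (M₀ − F₁/k)·e^(−kt).
F₁/k = 64.97/0.02033 = 3196.0 Gt C; kt = 0.02033 × 83.4 = 1.695, e^(−kt) = 0.1835.
M(83.4) = 3196.0 + (1340 − 3196.0) × 0.1835 = 3196.0 − 340.6 = 2855.4 Gt C.

2860 Gt C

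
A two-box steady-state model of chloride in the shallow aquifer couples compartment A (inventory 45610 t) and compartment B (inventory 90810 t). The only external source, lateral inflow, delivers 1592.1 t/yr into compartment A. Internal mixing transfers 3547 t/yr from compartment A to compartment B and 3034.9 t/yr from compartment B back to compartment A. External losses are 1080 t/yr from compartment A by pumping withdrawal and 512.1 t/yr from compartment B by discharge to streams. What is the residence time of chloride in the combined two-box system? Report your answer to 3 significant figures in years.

85.7 yr

Treat the two boxes together as one reservoir: the mixing fluxes between them are internal recycling, so τ = ΣM / Σ(external losses).
M_total = 45610 + 90810 = 136420 t.
ΣF_external_out = 1080 + 512.1 = 1592.1 t/yr.
τ = M_total / ΣF_ext = 136420 / 1592.1 = 85.69 yr.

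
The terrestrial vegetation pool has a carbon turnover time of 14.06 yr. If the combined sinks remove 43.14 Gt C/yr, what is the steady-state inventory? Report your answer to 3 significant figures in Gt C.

τ = M/F ⇒ M = τ × F = 14.06 × 43.14 = 606.5 Gt C.

607 Gt C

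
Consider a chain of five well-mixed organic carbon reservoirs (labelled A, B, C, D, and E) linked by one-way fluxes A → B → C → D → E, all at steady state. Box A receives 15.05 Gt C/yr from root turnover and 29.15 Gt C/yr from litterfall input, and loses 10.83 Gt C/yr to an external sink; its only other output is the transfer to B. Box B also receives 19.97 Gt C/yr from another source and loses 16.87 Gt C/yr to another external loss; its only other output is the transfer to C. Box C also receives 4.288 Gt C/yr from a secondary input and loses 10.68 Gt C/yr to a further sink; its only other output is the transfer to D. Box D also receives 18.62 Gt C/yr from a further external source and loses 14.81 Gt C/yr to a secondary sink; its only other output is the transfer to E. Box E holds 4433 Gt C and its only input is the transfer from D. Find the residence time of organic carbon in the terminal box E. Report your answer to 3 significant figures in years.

Box A: F(A→B) = (15.05 + 29.15) − 10.83 = 33.370 Gt C/yr.
Box B: F(B→C) = (33.370 + 19.97) − 16.87 = 36.470 Gt C/yr.
Box C: F(C→D) = (36.470 + 4.288) − 10.68 = 30.078 Gt C/yr.
Box D: F(D→E) = (30.078 + 18.62) − 14.81 = 33.888 Gt C/yr.
Box E throughput = its input = 33.888 Gt C/yr; τ = 4433 / 33.888 = 130.8 yr.

131 yr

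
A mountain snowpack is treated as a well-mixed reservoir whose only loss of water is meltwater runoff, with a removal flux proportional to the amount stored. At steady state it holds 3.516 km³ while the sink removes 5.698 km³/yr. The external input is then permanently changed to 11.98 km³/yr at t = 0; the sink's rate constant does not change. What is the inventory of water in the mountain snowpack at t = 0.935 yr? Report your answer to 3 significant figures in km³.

Residence time τ = M₀/F₀ = 0.6171 yr. The eventual steady state is M_∞ = M₀·(F₁/F₀) = 3.516 × 11.98/5.698 = 7.3924 km³.
The anomaly ΔM(t) = M(t) − M_∞ decays as ΔM₀·e^(−t/τ) with ΔM₀ = 3.516 − 7.3924 = −3.876 km³.
At t = 0.935 yr, e^(−t/τ) = e^(−1.515) = 0.2198, so ΔM = −0.8518 km³ and M = 7.3924 − 0.8518 = 6.5405 km³.

6.54 km³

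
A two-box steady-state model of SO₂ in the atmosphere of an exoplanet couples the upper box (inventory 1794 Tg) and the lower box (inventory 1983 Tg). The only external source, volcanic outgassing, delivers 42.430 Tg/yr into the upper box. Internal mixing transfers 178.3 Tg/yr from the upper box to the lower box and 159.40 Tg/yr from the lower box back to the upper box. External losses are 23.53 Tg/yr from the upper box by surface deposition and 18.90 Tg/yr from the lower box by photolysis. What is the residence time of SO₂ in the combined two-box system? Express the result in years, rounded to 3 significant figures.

For the system as a whole, the A↔B exchange is internal and contributes nothing to the throughput; only the external sinks remove mass.
M_total = 1794 + 1983 = 3777.0 Tg.
ΣF_external_out = 23.53 + 18.90 = 42.430 Tg/yr.
τ = M_total / ΣF_ext = 3777.0 / 42.430 = 89.02 yr.

89.0 yr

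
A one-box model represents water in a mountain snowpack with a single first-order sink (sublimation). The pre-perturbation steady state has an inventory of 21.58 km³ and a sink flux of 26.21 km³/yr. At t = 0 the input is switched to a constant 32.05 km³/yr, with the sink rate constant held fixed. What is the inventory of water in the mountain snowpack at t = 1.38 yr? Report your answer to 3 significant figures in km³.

25.5 km³

τ = M₀/F₀ = 21.58/26.21 = 0.8233 yr; rate constant k = 1/τ.
New steady state M_∞ = F₁/k = F₁·τ = 32.05 × 0.8233 = 26.388 km³.
M(t) = M_∞ + (M₀ − M_∞)·e^(−t/τ); t/τ = 1.38/0.8233 = 1.676, so e^(−t/τ) = 0.1871.
M(t) = 26.388 − 4.808 × 0.1871 = 25.489 km³.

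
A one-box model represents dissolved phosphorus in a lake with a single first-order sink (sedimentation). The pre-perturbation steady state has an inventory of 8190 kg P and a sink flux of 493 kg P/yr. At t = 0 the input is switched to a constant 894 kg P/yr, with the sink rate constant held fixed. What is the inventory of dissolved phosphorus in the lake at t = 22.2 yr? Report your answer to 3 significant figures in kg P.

13100 kg P

Residence time τ = M₀/F₀ = 16.61 yr. The eventual steady state is M_∞ = M₀·(F₁/F₀) = 8190 × 894/493 = 14852 kg P.
The anomaly ΔM(t) = M(t) − M_∞ decays as ΔM₀·e^(−t/τ) with ΔM₀ = 8190 − 14852 = −6662 kg P.
At t = 22.2 yr, e^(−t/τ) = e^(−1.336) = 0.2628, so ΔM = −1751 kg P and M = 14852 − 1751 = 13101 kg P.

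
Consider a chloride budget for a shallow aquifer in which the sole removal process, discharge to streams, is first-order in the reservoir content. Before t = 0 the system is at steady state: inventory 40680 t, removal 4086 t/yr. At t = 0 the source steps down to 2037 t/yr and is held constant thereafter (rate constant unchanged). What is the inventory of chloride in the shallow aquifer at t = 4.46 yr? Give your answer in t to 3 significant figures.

The sink rate constant is k = F₀/M₀ = 4086/40680 = 0.1004 yr⁻¹.
Solving dM/dt = F₁ − kM with M(0) = M₀ gives M(t) = F₁/k + (M₀ − F₁/k)·e^(−kt).
F₁/k = 2037/0.1004 = 20280 t; kt = 0.1004 × 4.46 = 0.4480, e^(−kt) = 0.6389.
M(4.46) = 20280 + (40680 − 20280) × 0.6389 = 20280 + 13030 = 33314 t.

33300 t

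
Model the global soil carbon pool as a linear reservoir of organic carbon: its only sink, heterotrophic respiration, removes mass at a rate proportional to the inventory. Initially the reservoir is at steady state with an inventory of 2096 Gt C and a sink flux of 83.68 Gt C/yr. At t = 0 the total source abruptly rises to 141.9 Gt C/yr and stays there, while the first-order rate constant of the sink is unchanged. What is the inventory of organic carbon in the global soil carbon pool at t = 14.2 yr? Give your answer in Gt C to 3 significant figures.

The sink rate constant is k = F₀/M₀ = 83.68/2096 = 0.03992 yr⁻¹.
Solving dM/dt = F₁ − kM with M(0) = M₀ gives M(t) = F₁/k + (M₀ − F₁/k)·e^(−kt).
F₁/k = 141.9/0.03992 = 3554.3 Gt C; kt = 0.03992 × 14.2 = 0.5669, e^(−kt) = 0.5673.
M(14.2) = 3554.3 + (2096 − 3554.3) × 0.5673 = 3554.3 − 827.2 = 2727.0 Gt C.

2730 Gt C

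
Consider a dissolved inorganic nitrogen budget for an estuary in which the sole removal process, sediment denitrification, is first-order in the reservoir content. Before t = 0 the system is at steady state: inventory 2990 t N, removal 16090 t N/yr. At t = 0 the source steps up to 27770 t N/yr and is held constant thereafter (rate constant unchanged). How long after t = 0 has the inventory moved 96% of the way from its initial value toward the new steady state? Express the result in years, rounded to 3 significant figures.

τ = M₀/F₀ = 2990/16090 = 0.1858 yr.
The remaining gap fraction is e^(−t/τ); 96% covered ⇒ e^(−t/τ) = 0.0400.
t = −τ ln(0.0400) = 0.1858 × 3.219 = 0.5982 yr.

0.598 yr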